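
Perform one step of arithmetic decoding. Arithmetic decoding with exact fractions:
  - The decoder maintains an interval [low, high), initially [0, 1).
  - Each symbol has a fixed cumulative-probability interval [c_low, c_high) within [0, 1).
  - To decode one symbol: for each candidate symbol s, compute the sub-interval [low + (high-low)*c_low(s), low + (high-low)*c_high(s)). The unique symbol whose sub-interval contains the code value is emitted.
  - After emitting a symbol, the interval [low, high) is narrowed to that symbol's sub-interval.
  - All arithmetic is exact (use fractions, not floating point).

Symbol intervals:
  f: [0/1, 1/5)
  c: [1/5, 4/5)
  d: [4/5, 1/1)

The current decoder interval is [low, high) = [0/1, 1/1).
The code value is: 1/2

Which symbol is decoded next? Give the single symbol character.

Interval width = high − low = 1/1 − 0/1 = 1/1
Scaled code = (code − low) / width = (1/2 − 0/1) / 1/1 = 1/2
  f: [0/1, 1/5) 
  c: [1/5, 4/5) ← scaled code falls here ✓
  d: [4/5, 1/1) 

Answer: c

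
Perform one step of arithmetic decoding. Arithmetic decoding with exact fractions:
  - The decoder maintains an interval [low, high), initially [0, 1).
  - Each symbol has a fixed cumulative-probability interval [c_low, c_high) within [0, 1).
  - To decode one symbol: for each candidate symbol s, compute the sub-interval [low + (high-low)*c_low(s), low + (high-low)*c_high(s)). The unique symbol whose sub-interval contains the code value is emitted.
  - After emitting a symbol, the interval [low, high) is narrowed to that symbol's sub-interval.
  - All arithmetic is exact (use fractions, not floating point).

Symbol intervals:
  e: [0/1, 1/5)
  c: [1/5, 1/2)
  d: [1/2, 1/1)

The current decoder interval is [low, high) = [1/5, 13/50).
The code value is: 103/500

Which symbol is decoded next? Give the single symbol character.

Interval width = high − low = 13/50 − 1/5 = 3/50
Scaled code = (code − low) / width = (103/500 − 1/5) / 3/50 = 1/10
  e: [0/1, 1/5) ← scaled code falls here ✓
  c: [1/5, 1/2) 
  d: [1/2, 1/1) 

Answer: e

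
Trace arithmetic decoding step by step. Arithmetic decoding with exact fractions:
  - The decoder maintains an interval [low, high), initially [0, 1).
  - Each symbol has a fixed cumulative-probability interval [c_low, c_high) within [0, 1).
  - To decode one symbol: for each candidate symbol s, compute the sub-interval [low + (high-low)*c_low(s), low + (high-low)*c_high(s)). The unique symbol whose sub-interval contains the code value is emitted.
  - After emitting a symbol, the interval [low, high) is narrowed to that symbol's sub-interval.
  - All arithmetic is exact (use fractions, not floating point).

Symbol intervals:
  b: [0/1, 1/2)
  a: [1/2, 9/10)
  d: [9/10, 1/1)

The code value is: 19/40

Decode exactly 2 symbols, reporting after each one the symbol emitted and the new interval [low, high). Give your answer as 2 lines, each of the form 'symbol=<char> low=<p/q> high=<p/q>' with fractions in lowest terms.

Step 1: interval [0/1, 1/1), width = 1/1 - 0/1 = 1/1
  'b': [0/1 + 1/1*0/1, 0/1 + 1/1*1/2) = [0/1, 1/2) <- contains code 19/40
  'a': [0/1 + 1/1*1/2, 0/1 + 1/1*9/10) = [1/2, 9/10)
  'd': [0/1 + 1/1*9/10, 0/1 + 1/1*1/1) = [9/10, 1/1)
  emit 'b', narrow to [0/1, 1/2)
Step 2: interval [0/1, 1/2), width = 1/2 - 0/1 = 1/2
  'b': [0/1 + 1/2*0/1, 0/1 + 1/2*1/2) = [0/1, 1/4)
  'a': [0/1 + 1/2*1/2, 0/1 + 1/2*9/10) = [1/4, 9/20)
  'd': [0/1 + 1/2*9/10, 0/1 + 1/2*1/1) = [9/20, 1/2) <- contains code 19/40
  emit 'd', narrow to [9/20, 1/2)

Answer: symbol=b low=0/1 high=1/2
symbol=d low=9/20 high=1/2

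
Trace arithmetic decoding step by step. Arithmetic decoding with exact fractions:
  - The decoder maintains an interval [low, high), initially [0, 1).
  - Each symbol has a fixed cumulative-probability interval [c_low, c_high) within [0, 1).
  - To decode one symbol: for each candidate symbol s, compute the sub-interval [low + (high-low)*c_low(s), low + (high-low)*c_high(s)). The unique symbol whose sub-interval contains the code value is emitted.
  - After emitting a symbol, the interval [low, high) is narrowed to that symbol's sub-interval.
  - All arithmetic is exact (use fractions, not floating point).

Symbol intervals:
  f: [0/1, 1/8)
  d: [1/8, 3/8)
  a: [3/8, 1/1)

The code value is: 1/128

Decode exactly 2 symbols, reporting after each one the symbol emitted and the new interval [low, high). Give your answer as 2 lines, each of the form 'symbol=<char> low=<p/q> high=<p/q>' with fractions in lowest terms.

Answer: symbol=f low=0/1 high=1/8
symbol=f low=0/1 high=1/64

Derivation:
Step 1: interval [0/1, 1/1), width = 1/1 - 0/1 = 1/1
  'f': [0/1 + 1/1*0/1, 0/1 + 1/1*1/8) = [0/1, 1/8) <- contains code 1/128
  'd': [0/1 + 1/1*1/8, 0/1 + 1/1*3/8) = [1/8, 3/8)
  'a': [0/1 + 1/1*3/8, 0/1 + 1/1*1/1) = [3/8, 1/1)
  emit 'f', narrow to [0/1, 1/8)
Step 2: interval [0/1, 1/8), width = 1/8 - 0/1 = 1/8
  'f': [0/1 + 1/8*0/1, 0/1 + 1/8*1/8) = [0/1, 1/64) <- contains code 1/128
  'd': [0/1 + 1/8*1/8, 0/1 + 1/8*3/8) = [1/64, 3/64)
  'a': [0/1 + 1/8*3/8, 0/1 + 1/8*1/1) = [3/64, 1/8)
  emit 'f', narrow to [0/1, 1/64)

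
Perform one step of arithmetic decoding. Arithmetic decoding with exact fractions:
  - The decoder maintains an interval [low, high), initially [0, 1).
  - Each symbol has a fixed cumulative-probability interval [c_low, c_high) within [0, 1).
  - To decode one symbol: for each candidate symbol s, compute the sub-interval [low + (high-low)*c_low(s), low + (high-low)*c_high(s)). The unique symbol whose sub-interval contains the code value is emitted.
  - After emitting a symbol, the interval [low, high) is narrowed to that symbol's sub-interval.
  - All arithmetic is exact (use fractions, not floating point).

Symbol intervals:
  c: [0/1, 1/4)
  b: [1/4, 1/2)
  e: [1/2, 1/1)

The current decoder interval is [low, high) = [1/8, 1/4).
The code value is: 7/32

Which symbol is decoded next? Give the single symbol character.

Answer: e

Derivation:
Interval width = high − low = 1/4 − 1/8 = 1/8
Scaled code = (code − low) / width = (7/32 − 1/8) / 1/8 = 3/4
  c: [0/1, 1/4) 
  b: [1/4, 1/2) 
  e: [1/2, 1/1) ← scaled code falls here ✓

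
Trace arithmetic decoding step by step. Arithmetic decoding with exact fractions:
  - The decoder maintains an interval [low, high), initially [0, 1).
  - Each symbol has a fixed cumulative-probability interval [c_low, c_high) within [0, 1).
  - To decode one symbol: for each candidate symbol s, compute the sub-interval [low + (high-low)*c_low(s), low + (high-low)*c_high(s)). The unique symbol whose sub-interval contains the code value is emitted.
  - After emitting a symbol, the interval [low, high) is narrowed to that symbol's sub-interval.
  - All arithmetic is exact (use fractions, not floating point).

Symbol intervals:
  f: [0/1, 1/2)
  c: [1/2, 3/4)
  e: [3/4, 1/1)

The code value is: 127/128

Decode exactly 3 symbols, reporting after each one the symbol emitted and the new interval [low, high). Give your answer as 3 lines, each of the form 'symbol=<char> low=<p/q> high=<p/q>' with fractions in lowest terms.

Step 1: interval [0/1, 1/1), width = 1/1 - 0/1 = 1/1
  'f': [0/1 + 1/1*0/1, 0/1 + 1/1*1/2) = [0/1, 1/2)
  'c': [0/1 + 1/1*1/2, 0/1 + 1/1*3/4) = [1/2, 3/4)
  'e': [0/1 + 1/1*3/4, 0/1 + 1/1*1/1) = [3/4, 1/1) <- contains code 127/128
  emit 'e', narrow to [3/4, 1/1)
Step 2: interval [3/4, 1/1), width = 1/1 - 3/4 = 1/4
  'f': [3/4 + 1/4*0/1, 3/4 + 1/4*1/2) = [3/4, 7/8)
  'c': [3/4 + 1/4*1/2, 3/4 + 1/4*3/4) = [7/8, 15/16)
  'e': [3/4 + 1/4*3/4, 3/4 + 1/4*1/1) = [15/16, 1/1) <- contains code 127/128
  emit 'e', narrow to [15/16, 1/1)
Step 3: interval [15/16, 1/1), width = 1/1 - 15/16 = 1/16
  'f': [15/16 + 1/16*0/1, 15/16 + 1/16*1/2) = [15/16, 31/32)
  'c': [15/16 + 1/16*1/2, 15/16 + 1/16*3/4) = [31/32, 63/64)
  'e': [15/16 + 1/16*3/4, 15/16 + 1/16*1/1) = [63/64, 1/1) <- contains code 127/128
  emit 'e', narrow to [63/64, 1/1)

Answer: symbol=e low=3/4 high=1/1
symbol=e low=15/16 high=1/1
symbol=e low=63/64 high=1/1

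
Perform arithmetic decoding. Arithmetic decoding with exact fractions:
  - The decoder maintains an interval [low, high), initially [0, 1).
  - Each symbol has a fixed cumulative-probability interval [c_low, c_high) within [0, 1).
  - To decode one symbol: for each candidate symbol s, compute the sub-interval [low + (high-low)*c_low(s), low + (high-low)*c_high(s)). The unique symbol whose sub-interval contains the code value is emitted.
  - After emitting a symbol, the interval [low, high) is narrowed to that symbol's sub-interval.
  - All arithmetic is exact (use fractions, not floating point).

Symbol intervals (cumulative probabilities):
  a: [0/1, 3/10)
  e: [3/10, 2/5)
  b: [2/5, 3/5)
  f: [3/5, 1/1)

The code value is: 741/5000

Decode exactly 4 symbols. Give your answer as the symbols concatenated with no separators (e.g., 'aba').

Answer: abbe

Derivation:
Step 1: interval [0/1, 1/1), width = 1/1 - 0/1 = 1/1
  'a': [0/1 + 1/1*0/1, 0/1 + 1/1*3/10) = [0/1, 3/10) <- contains code 741/5000
  'e': [0/1 + 1/1*3/10, 0/1 + 1/1*2/5) = [3/10, 2/5)
  'b': [0/1 + 1/1*2/5, 0/1 + 1/1*3/5) = [2/5, 3/5)
  'f': [0/1 + 1/1*3/5, 0/1 + 1/1*1/1) = [3/5, 1/1)
  emit 'a', narrow to [0/1, 3/10)
Step 2: interval [0/1, 3/10), width = 3/10 - 0/1 = 3/10
  'a': [0/1 + 3/10*0/1, 0/1 + 3/10*3/10) = [0/1, 9/100)
  'e': [0/1 + 3/10*3/10, 0/1 + 3/10*2/5) = [9/100, 3/25)
  'b': [0/1 + 3/10*2/5, 0/1 + 3/10*3/5) = [3/25, 9/50) <- contains code 741/5000
  'f': [0/1 + 3/10*3/5, 0/1 + 3/10*1/1) = [9/50, 3/10)
  emit 'b', narrow to [3/25, 9/50)
Step 3: interval [3/25, 9/50), width = 9/50 - 3/25 = 3/50
  'a': [3/25 + 3/50*0/1, 3/25 + 3/50*3/10) = [3/25, 69/500)
  'e': [3/25 + 3/50*3/10, 3/25 + 3/50*2/5) = [69/500, 18/125)
  'b': [3/25 + 3/50*2/5, 3/25 + 3/50*3/5) = [18/125, 39/250) <- contains code 741/5000
  'f': [3/25 + 3/50*3/5, 3/25 + 3/50*1/1) = [39/250, 9/50)
  emit 'b', narrow to [18/125, 39/250)
Step 4: interval [18/125, 39/250), width = 39/250 - 18/125 = 3/250
  'a': [18/125 + 3/250*0/1, 18/125 + 3/250*3/10) = [18/125, 369/2500)
  'e': [18/125 + 3/250*3/10, 18/125 + 3/250*2/5) = [369/2500, 93/625) <- contains code 741/5000
  'b': [18/125 + 3/250*2/5, 18/125 + 3/250*3/5) = [93/625, 189/1250)
  'f': [18/125 + 3/250*3/5, 18/125 + 3/250*1/1) = [189/1250, 39/250)
  emit 'e', narrow to [369/2500, 93/625)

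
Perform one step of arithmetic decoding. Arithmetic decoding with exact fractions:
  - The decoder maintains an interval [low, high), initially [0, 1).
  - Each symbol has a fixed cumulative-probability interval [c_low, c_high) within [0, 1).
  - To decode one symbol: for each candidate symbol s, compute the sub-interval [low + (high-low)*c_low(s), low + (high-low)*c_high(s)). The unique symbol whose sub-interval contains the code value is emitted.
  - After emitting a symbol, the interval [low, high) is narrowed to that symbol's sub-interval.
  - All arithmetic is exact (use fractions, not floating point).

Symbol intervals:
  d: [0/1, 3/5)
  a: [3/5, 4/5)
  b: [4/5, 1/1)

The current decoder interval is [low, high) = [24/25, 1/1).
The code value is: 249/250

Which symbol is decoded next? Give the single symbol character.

Interval width = high − low = 1/1 − 24/25 = 1/25
Scaled code = (code − low) / width = (249/250 − 24/25) / 1/25 = 9/10
  d: [0/1, 3/5) 
  a: [3/5, 4/5) 
  b: [4/5, 1/1) ← scaled code falls here ✓

Answer: b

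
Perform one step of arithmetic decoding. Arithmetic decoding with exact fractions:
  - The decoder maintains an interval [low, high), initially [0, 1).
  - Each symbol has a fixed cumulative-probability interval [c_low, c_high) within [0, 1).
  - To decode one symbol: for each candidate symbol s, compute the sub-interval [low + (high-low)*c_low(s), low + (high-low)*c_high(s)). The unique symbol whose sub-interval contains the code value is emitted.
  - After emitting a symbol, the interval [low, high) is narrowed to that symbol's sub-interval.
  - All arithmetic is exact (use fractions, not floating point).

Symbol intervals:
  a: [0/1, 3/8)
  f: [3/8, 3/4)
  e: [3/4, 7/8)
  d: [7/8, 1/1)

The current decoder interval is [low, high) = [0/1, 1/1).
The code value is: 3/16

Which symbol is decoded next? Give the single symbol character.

Answer: a

Derivation:
Interval width = high − low = 1/1 − 0/1 = 1/1
Scaled code = (code − low) / width = (3/16 − 0/1) / 1/1 = 3/16
  a: [0/1, 3/8) ← scaled code falls here ✓
  f: [3/8, 3/4) 
  e: [3/4, 7/8) 
  d: [7/8, 1/1) 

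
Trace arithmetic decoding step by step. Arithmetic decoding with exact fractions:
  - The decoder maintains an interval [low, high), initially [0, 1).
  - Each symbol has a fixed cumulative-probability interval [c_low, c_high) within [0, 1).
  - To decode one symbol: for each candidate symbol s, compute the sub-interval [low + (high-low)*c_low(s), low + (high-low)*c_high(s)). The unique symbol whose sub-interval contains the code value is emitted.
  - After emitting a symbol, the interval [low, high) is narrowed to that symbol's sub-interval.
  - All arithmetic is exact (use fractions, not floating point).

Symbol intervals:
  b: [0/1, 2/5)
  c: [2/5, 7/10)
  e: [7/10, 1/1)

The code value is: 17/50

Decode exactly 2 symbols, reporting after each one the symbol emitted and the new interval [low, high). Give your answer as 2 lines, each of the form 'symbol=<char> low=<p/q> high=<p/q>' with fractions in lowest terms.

Step 1: interval [0/1, 1/1), width = 1/1 - 0/1 = 1/1
  'b': [0/1 + 1/1*0/1, 0/1 + 1/1*2/5) = [0/1, 2/5) <- contains code 17/50
  'c': [0/1 + 1/1*2/5, 0/1 + 1/1*7/10) = [2/5, 7/10)
  'e': [0/1 + 1/1*7/10, 0/1 + 1/1*1/1) = [7/10, 1/1)
  emit 'b', narrow to [0/1, 2/5)
Step 2: interval [0/1, 2/5), width = 2/5 - 0/1 = 2/5
  'b': [0/1 + 2/5*0/1, 0/1 + 2/5*2/5) = [0/1, 4/25)
  'c': [0/1 + 2/5*2/5, 0/1 + 2/5*7/10) = [4/25, 7/25)
  'e': [0/1 + 2/5*7/10, 0/1 + 2/5*1/1) = [7/25, 2/5) <- contains code 17/50
  emit 'e', narrow to [7/25, 2/5)

Answer: symbol=b low=0/1 high=2/5
symbol=e low=7/25 high=2/5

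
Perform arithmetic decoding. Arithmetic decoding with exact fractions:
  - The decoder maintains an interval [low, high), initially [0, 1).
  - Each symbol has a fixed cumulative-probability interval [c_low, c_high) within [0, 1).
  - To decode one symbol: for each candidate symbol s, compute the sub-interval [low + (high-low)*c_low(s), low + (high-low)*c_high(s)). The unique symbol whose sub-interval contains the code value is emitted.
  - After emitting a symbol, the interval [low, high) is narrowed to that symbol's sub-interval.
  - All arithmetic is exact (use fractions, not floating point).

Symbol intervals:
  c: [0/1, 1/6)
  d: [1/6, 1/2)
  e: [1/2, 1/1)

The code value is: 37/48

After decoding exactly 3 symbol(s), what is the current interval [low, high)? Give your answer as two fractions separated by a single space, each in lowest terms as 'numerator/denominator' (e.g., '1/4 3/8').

Answer: 3/4 19/24

Derivation:
Step 1: interval [0/1, 1/1), width = 1/1 - 0/1 = 1/1
  'c': [0/1 + 1/1*0/1, 0/1 + 1/1*1/6) = [0/1, 1/6)
  'd': [0/1 + 1/1*1/6, 0/1 + 1/1*1/2) = [1/6, 1/2)
  'e': [0/1 + 1/1*1/2, 0/1 + 1/1*1/1) = [1/2, 1/1) <- contains code 37/48
  emit 'e', narrow to [1/2, 1/1)
Step 2: interval [1/2, 1/1), width = 1/1 - 1/2 = 1/2
  'c': [1/2 + 1/2*0/1, 1/2 + 1/2*1/6) = [1/2, 7/12)
  'd': [1/2 + 1/2*1/6, 1/2 + 1/2*1/2) = [7/12, 3/4)
  'e': [1/2 + 1/2*1/2, 1/2 + 1/2*1/1) = [3/4, 1/1) <- contains code 37/48
  emit 'e', narrow to [3/4, 1/1)
Step 3: interval [3/4, 1/1), width = 1/1 - 3/4 = 1/4
  'c': [3/4 + 1/4*0/1, 3/4 + 1/4*1/6) = [3/4, 19/24) <- contains code 37/48
  'd': [3/4 + 1/4*1/6, 3/4 + 1/4*1/2) = [19/24, 7/8)
  'e': [3/4 + 1/4*1/2, 3/4 + 1/4*1/1) = [7/8, 1/1)
  emit 'c', narrow to [3/4, 19/24)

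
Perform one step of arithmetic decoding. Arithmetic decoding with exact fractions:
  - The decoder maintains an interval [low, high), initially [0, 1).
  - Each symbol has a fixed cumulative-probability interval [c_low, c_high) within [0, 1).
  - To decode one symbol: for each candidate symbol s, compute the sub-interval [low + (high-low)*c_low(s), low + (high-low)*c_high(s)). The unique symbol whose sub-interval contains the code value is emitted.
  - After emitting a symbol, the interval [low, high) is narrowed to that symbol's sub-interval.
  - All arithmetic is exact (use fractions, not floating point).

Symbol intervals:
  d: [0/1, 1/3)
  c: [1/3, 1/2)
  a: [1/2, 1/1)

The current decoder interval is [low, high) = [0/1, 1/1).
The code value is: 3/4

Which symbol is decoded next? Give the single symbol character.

Answer: a

Derivation:
Interval width = high − low = 1/1 − 0/1 = 1/1
Scaled code = (code − low) / width = (3/4 − 0/1) / 1/1 = 3/4
  d: [0/1, 1/3) 
  c: [1/3, 1/2) 
  a: [1/2, 1/1) ← scaled code falls here ✓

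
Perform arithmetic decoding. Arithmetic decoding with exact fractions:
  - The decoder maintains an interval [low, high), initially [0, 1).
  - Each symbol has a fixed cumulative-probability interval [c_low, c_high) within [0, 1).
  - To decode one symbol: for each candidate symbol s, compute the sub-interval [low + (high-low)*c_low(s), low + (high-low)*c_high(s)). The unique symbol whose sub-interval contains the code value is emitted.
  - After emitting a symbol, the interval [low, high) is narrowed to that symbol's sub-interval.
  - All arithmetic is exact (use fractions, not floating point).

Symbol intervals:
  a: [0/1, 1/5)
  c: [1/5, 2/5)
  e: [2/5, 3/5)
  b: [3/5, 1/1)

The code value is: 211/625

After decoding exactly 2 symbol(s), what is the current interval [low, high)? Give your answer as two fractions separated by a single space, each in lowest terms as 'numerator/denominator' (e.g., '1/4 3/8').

Answer: 8/25 2/5

Derivation:
Step 1: interval [0/1, 1/1), width = 1/1 - 0/1 = 1/1
  'a': [0/1 + 1/1*0/1, 0/1 + 1/1*1/5) = [0/1, 1/5)
  'c': [0/1 + 1/1*1/5, 0/1 + 1/1*2/5) = [1/5, 2/5) <- contains code 211/625
  'e': [0/1 + 1/1*2/5, 0/1 + 1/1*3/5) = [2/5, 3/5)
  'b': [0/1 + 1/1*3/5, 0/1 + 1/1*1/1) = [3/5, 1/1)
  emit 'c', narrow to [1/5, 2/5)
Step 2: interval [1/5, 2/5), width = 2/5 - 1/5 = 1/5
  'a': [1/5 + 1/5*0/1, 1/5 + 1/5*1/5) = [1/5, 6/25)
  'c': [1/5 + 1/5*1/5, 1/5 + 1/5*2/5) = [6/25, 7/25)
  'e': [1/5 + 1/5*2/5, 1/5 + 1/5*3/5) = [7/25, 8/25)
  'b': [1/5 + 1/5*3/5, 1/5 + 1/5*1/1) = [8/25, 2/5) <- contains code 211/625
  emit 'b', narrow to [8/25, 2/5)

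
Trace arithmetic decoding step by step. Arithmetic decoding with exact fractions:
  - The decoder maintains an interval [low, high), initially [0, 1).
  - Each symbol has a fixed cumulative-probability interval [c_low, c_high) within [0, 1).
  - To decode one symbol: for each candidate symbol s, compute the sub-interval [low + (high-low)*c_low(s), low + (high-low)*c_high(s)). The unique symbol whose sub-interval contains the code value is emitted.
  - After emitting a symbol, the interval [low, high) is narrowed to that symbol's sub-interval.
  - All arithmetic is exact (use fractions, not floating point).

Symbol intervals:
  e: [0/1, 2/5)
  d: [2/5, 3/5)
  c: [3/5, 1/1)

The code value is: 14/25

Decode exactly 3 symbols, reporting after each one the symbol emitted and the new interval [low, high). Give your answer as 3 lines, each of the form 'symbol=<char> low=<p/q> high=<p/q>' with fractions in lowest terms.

Step 1: interval [0/1, 1/1), width = 1/1 - 0/1 = 1/1
  'e': [0/1 + 1/1*0/1, 0/1 + 1/1*2/5) = [0/1, 2/5)
  'd': [0/1 + 1/1*2/5, 0/1 + 1/1*3/5) = [2/5, 3/5) <- contains code 14/25
  'c': [0/1 + 1/1*3/5, 0/1 + 1/1*1/1) = [3/5, 1/1)
  emit 'd', narrow to [2/5, 3/5)
Step 2: interval [2/5, 3/5), width = 3/5 - 2/5 = 1/5
  'e': [2/5 + 1/5*0/1, 2/5 + 1/5*2/5) = [2/5, 12/25)
  'd': [2/5 + 1/5*2/5, 2/5 + 1/5*3/5) = [12/25, 13/25)
  'c': [2/5 + 1/5*3/5, 2/5 + 1/5*1/1) = [13/25, 3/5) <- contains code 14/25
  emit 'c', narrow to [13/25, 3/5)
Step 3: interval [13/25, 3/5), width = 3/5 - 13/25 = 2/25
  'e': [13/25 + 2/25*0/1, 13/25 + 2/25*2/5) = [13/25, 69/125)
  'd': [13/25 + 2/25*2/5, 13/25 + 2/25*3/5) = [69/125, 71/125) <- contains code 14/25
  'c': [13/25 + 2/25*3/5, 13/25 + 2/25*1/1) = [71/125, 3/5)
  emit 'd', narrow to [69/125, 71/125)

Answer: symbol=d low=2/5 high=3/5
symbol=c low=13/25 high=3/5
symbol=d low=69/125 high=71/125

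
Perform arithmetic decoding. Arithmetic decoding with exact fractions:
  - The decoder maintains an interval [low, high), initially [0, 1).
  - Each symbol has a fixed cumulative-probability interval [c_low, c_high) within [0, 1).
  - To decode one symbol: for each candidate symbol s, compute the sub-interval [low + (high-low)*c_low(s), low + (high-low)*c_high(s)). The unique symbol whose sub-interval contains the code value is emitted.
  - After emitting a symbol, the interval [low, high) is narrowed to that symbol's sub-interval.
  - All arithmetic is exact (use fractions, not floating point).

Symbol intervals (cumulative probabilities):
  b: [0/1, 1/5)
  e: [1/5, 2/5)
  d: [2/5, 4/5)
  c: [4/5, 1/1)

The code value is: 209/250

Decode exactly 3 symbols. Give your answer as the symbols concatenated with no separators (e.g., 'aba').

Step 1: interval [0/1, 1/1), width = 1/1 - 0/1 = 1/1
  'b': [0/1 + 1/1*0/1, 0/1 + 1/1*1/5) = [0/1, 1/5)
  'e': [0/1 + 1/1*1/5, 0/1 + 1/1*2/5) = [1/5, 2/5)
  'd': [0/1 + 1/1*2/5, 0/1 + 1/1*4/5) = [2/5, 4/5)
  'c': [0/1 + 1/1*4/5, 0/1 + 1/1*1/1) = [4/5, 1/1) <- contains code 209/250
  emit 'c', narrow to [4/5, 1/1)
Step 2: interval [4/5, 1/1), width = 1/1 - 4/5 = 1/5
  'b': [4/5 + 1/5*0/1, 4/5 + 1/5*1/5) = [4/5, 21/25) <- contains code 209/250
  'e': [4/5 + 1/5*1/5, 4/5 + 1/5*2/5) = [21/25, 22/25)
  'd': [4/5 + 1/5*2/5, 4/5 + 1/5*4/5) = [22/25, 24/25)
  'c': [4/5 + 1/5*4/5, 4/5 + 1/5*1/1) = [24/25, 1/1)
  emit 'b', narrow to [4/5, 21/25)
Step 3: interval [4/5, 21/25), width = 21/25 - 4/5 = 1/25
  'b': [4/5 + 1/25*0/1, 4/5 + 1/25*1/5) = [4/5, 101/125)
  'e': [4/5 + 1/25*1/5, 4/5 + 1/25*2/5) = [101/125, 102/125)
  'd': [4/5 + 1/25*2/5, 4/5 + 1/25*4/5) = [102/125, 104/125)
  'c': [4/5 + 1/25*4/5, 4/5 + 1/25*1/1) = [104/125, 21/25) <- contains code 209/250
  emit 'c', narrow to [104/125, 21/25)

Answer: cbc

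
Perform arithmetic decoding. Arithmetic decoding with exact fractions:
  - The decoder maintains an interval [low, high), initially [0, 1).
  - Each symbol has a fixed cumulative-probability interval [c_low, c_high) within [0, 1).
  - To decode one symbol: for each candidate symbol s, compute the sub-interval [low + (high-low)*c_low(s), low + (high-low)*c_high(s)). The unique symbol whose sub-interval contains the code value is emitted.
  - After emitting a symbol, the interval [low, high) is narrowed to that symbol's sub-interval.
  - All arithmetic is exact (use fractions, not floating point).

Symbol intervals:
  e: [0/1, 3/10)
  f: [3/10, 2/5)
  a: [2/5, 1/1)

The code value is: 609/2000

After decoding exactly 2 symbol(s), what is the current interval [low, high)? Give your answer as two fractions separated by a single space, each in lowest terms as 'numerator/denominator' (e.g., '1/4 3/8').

Step 1: interval [0/1, 1/1), width = 1/1 - 0/1 = 1/1
  'e': [0/1 + 1/1*0/1, 0/1 + 1/1*3/10) = [0/1, 3/10)
  'f': [0/1 + 1/1*3/10, 0/1 + 1/1*2/5) = [3/10, 2/5) <- contains code 609/2000
  'a': [0/1 + 1/1*2/5, 0/1 + 1/1*1/1) = [2/5, 1/1)
  emit 'f', narrow to [3/10, 2/5)
Step 2: interval [3/10, 2/5), width = 2/5 - 3/10 = 1/10
  'e': [3/10 + 1/10*0/1, 3/10 + 1/10*3/10) = [3/10, 33/100) <- contains code 609/2000
  'f': [3/10 + 1/10*3/10, 3/10 + 1/10*2/5) = [33/100, 17/50)
  'a': [3/10 + 1/10*2/5, 3/10 + 1/10*1/1) = [17/50, 2/5)
  emit 'e', narrow to [3/10, 33/100)

Answer: 3/10 33/100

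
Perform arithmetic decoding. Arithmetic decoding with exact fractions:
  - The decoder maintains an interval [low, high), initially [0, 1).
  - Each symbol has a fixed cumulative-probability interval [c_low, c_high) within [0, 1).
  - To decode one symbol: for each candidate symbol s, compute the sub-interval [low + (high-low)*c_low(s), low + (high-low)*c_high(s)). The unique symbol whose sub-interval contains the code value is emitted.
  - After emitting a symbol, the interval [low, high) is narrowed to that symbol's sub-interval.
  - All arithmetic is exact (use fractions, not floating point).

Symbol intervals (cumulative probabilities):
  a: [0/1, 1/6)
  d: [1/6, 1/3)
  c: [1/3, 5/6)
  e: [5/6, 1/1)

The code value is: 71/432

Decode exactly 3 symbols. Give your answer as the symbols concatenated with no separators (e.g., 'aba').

Answer: aee

Derivation:
Step 1: interval [0/1, 1/1), width = 1/1 - 0/1 = 1/1
  'a': [0/1 + 1/1*0/1, 0/1 + 1/1*1/6) = [0/1, 1/6) <- contains code 71/432
  'd': [0/1 + 1/1*1/6, 0/1 + 1/1*1/3) = [1/6, 1/3)
  'c': [0/1 + 1/1*1/3, 0/1 + 1/1*5/6) = [1/3, 5/6)
  'e': [0/1 + 1/1*5/6, 0/1 + 1/1*1/1) = [5/6, 1/1)
  emit 'a', narrow to [0/1, 1/6)
Step 2: interval [0/1, 1/6), width = 1/6 - 0/1 = 1/6
  'a': [0/1 + 1/6*0/1, 0/1 + 1/6*1/6) = [0/1, 1/36)
  'd': [0/1 + 1/6*1/6, 0/1 + 1/6*1/3) = [1/36, 1/18)
  'c': [0/1 + 1/6*1/3, 0/1 + 1/6*5/6) = [1/18, 5/36)
  'e': [0/1 + 1/6*5/6, 0/1 + 1/6*1/1) = [5/36, 1/6) <- contains code 71/432
  emit 'e', narrow to [5/36, 1/6)
Step 3: interval [5/36, 1/6), width = 1/6 - 5/36 = 1/36
  'a': [5/36 + 1/36*0/1, 5/36 + 1/36*1/6) = [5/36, 31/216)
  'd': [5/36 + 1/36*1/6, 5/36 + 1/36*1/3) = [31/216, 4/27)
  'c': [5/36 + 1/36*1/3, 5/36 + 1/36*5/6) = [4/27, 35/216)
  'e': [5/36 + 1/36*5/6, 5/36 + 1/36*1/1) = [35/216, 1/6) <- contains code 71/432
  emit 'e', narrow to [35/216, 1/6)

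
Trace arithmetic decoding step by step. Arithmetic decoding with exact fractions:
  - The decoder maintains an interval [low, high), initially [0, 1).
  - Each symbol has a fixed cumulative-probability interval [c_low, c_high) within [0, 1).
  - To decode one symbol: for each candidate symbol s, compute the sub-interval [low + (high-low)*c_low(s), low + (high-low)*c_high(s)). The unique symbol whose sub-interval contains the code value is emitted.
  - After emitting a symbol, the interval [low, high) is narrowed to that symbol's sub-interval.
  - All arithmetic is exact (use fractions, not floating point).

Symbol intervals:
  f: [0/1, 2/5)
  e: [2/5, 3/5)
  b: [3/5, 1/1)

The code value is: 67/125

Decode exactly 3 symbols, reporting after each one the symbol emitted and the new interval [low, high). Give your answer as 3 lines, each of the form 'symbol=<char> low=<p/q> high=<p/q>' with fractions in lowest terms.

Step 1: interval [0/1, 1/1), width = 1/1 - 0/1 = 1/1
  'f': [0/1 + 1/1*0/1, 0/1 + 1/1*2/5) = [0/1, 2/5)
  'e': [0/1 + 1/1*2/5, 0/1 + 1/1*3/5) = [2/5, 3/5) <- contains code 67/125
  'b': [0/1 + 1/1*3/5, 0/1 + 1/1*1/1) = [3/5, 1/1)
  emit 'e', narrow to [2/5, 3/5)
Step 2: interval [2/5, 3/5), width = 3/5 - 2/5 = 1/5
  'f': [2/5 + 1/5*0/1, 2/5 + 1/5*2/5) = [2/5, 12/25)
  'e': [2/5 + 1/5*2/5, 2/5 + 1/5*3/5) = [12/25, 13/25)
  'b': [2/5 + 1/5*3/5, 2/5 + 1/5*1/1) = [13/25, 3/5) <- contains code 67/125
  emit 'b', narrow to [13/25, 3/5)
Step 3: interval [13/25, 3/5), width = 3/5 - 13/25 = 2/25
  'f': [13/25 + 2/25*0/1, 13/25 + 2/25*2/5) = [13/25, 69/125) <- contains code 67/125
  'e': [13/25 + 2/25*2/5, 13/25 + 2/25*3/5) = [69/125, 71/125)
  'b': [13/25 + 2/25*3/5, 13/25 + 2/25*1/1) = [71/125, 3/5)
  emit 'f', narrow to [13/25, 69/125)

Answer: symbol=e low=2/5 high=3/5
symbol=b low=13/25 high=3/5
symbol=f low=13/25 high=69/125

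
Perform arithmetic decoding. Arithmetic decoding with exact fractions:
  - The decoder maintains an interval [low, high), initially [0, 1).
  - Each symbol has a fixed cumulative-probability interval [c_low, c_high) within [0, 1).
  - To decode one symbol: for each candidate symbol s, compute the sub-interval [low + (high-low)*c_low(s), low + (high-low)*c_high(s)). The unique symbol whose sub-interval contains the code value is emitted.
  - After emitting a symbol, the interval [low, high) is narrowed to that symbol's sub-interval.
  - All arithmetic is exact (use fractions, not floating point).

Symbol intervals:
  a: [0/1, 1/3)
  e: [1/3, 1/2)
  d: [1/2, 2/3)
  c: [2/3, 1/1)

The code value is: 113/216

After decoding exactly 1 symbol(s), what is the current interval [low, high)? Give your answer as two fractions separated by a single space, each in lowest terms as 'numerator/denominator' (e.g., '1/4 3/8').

Step 1: interval [0/1, 1/1), width = 1/1 - 0/1 = 1/1
  'a': [0/1 + 1/1*0/1, 0/1 + 1/1*1/3) = [0/1, 1/3)
  'e': [0/1 + 1/1*1/3, 0/1 + 1/1*1/2) = [1/3, 1/2)
  'd': [0/1 + 1/1*1/2, 0/1 + 1/1*2/3) = [1/2, 2/3) <- contains code 113/216
  'c': [0/1 + 1/1*2/3, 0/1 + 1/1*1/1) = [2/3, 1/1)
  emit 'd', narrow to [1/2, 2/3)

Answer: 1/2 2/3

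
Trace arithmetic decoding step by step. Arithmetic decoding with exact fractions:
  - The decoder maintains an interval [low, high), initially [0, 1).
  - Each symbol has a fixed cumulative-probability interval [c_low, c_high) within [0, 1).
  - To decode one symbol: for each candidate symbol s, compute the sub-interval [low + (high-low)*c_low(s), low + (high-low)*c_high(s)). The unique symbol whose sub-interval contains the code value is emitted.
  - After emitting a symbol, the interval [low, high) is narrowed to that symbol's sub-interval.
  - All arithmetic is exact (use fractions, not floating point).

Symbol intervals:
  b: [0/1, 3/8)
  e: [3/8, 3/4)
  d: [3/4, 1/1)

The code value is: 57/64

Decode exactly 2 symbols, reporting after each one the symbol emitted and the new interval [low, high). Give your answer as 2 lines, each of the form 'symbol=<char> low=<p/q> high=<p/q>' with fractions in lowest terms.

Step 1: interval [0/1, 1/1), width = 1/1 - 0/1 = 1/1
  'b': [0/1 + 1/1*0/1, 0/1 + 1/1*3/8) = [0/1, 3/8)
  'e': [0/1 + 1/1*3/8, 0/1 + 1/1*3/4) = [3/8, 3/4)
  'd': [0/1 + 1/1*3/4, 0/1 + 1/1*1/1) = [3/4, 1/1) <- contains code 57/64
  emit 'd', narrow to [3/4, 1/1)
Step 2: interval [3/4, 1/1), width = 1/1 - 3/4 = 1/4
  'b': [3/4 + 1/4*0/1, 3/4 + 1/4*3/8) = [3/4, 27/32)
  'e': [3/4 + 1/4*3/8, 3/4 + 1/4*3/4) = [27/32, 15/16) <- contains code 57/64
  'd': [3/4 + 1/4*3/4, 3/4 + 1/4*1/1) = [15/16, 1/1)
  emit 'e', narrow to [27/32, 15/16)

Answer: symbol=d low=3/4 high=1/1
symbol=e low=27/32 high=15/16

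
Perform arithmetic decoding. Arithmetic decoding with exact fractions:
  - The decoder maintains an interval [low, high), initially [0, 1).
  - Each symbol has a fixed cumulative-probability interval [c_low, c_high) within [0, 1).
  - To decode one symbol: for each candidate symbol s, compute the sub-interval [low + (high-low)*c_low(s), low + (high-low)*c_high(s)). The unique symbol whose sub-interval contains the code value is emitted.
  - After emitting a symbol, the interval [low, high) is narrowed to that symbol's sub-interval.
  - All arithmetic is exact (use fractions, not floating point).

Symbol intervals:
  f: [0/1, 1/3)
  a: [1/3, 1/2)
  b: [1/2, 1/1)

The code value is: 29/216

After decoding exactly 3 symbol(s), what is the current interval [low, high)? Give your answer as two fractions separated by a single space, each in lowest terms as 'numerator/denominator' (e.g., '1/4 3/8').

Answer: 7/54 5/36

Derivation:
Step 1: interval [0/1, 1/1), width = 1/1 - 0/1 = 1/1
  'f': [0/1 + 1/1*0/1, 0/1 + 1/1*1/3) = [0/1, 1/3) <- contains code 29/216
  'a': [0/1 + 1/1*1/3, 0/1 + 1/1*1/2) = [1/3, 1/2)
  'b': [0/1 + 1/1*1/2, 0/1 + 1/1*1/1) = [1/2, 1/1)
  emit 'f', narrow to [0/1, 1/3)
Step 2: interval [0/1, 1/3), width = 1/3 - 0/1 = 1/3
  'f': [0/1 + 1/3*0/1, 0/1 + 1/3*1/3) = [0/1, 1/9)
  'a': [0/1 + 1/3*1/3, 0/1 + 1/3*1/2) = [1/9, 1/6) <- contains code 29/216
  'b': [0/1 + 1/3*1/2, 0/1 + 1/3*1/1) = [1/6, 1/3)
  emit 'a', narrow to [1/9, 1/6)
Step 3: interval [1/9, 1/6), width = 1/6 - 1/9 = 1/18
  'f': [1/9 + 1/18*0/1, 1/9 + 1/18*1/3) = [1/9, 7/54)
  'a': [1/9 + 1/18*1/3, 1/9 + 1/18*1/2) = [7/54, 5/36) <- contains code 29/216
  'b': [1/9 + 1/18*1/2, 1/9 + 1/18*1/1) = [5/36, 1/6)
  emit 'a', narrow to [7/54, 5/36)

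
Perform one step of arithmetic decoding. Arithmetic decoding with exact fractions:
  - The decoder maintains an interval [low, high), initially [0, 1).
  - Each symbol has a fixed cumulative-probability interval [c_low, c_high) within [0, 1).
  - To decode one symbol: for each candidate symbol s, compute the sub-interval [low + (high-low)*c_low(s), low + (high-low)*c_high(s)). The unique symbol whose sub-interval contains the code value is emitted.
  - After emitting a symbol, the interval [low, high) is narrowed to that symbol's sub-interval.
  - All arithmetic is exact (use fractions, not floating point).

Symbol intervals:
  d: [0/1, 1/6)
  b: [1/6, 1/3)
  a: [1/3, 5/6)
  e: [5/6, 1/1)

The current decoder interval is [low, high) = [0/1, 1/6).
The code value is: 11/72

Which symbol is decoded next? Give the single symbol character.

Answer: e

Derivation:
Interval width = high − low = 1/6 − 0/1 = 1/6
Scaled code = (code − low) / width = (11/72 − 0/1) / 1/6 = 11/12
  d: [0/1, 1/6) 
  b: [1/6, 1/3) 
  a: [1/3, 5/6) 
  e: [5/6, 1/1) ← scaled code falls here ✓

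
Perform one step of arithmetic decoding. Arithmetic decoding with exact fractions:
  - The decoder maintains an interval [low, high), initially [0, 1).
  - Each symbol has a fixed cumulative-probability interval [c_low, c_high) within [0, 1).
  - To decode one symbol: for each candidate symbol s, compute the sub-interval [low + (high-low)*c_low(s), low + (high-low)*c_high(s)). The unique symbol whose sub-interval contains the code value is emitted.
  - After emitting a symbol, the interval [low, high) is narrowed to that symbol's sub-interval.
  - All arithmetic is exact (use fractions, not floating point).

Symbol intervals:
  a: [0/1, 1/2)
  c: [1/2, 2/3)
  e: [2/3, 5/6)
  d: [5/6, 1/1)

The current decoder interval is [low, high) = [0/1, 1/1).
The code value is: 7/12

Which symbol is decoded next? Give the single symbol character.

Interval width = high − low = 1/1 − 0/1 = 1/1
Scaled code = (code − low) / width = (7/12 − 0/1) / 1/1 = 7/12
  a: [0/1, 1/2) 
  c: [1/2, 2/3) ← scaled code falls here ✓
  e: [2/3, 5/6) 
  d: [5/6, 1/1) 

Answer: c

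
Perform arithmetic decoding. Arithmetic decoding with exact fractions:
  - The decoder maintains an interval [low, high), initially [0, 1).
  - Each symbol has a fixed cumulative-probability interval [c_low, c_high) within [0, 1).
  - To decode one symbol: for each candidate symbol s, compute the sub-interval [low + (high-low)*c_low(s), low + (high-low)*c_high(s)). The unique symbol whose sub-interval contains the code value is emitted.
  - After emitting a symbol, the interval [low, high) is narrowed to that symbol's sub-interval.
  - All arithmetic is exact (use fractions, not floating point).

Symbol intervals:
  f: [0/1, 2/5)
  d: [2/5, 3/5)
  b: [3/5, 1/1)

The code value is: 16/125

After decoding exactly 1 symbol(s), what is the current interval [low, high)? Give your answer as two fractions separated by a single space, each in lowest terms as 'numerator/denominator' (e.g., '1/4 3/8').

Step 1: interval [0/1, 1/1), width = 1/1 - 0/1 = 1/1
  'f': [0/1 + 1/1*0/1, 0/1 + 1/1*2/5) = [0/1, 2/5) <- contains code 16/125
  'd': [0/1 + 1/1*2/5, 0/1 + 1/1*3/5) = [2/5, 3/5)
  'b': [0/1 + 1/1*3/5, 0/1 + 1/1*1/1) = [3/5, 1/1)
  emit 'f', narrow to [0/1, 2/5)

Answer: 0/1 2/5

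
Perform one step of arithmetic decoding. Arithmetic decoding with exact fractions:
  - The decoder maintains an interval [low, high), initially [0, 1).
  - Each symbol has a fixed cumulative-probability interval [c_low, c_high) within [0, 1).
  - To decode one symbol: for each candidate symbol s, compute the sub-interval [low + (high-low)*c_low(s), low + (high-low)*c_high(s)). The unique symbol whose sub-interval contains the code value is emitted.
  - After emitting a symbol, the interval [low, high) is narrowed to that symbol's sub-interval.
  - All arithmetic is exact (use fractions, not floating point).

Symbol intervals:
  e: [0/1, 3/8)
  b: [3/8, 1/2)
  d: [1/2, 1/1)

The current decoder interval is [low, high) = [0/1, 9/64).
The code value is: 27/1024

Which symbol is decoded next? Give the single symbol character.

Interval width = high − low = 9/64 − 0/1 = 9/64
Scaled code = (code − low) / width = (27/1024 − 0/1) / 9/64 = 3/16
  e: [0/1, 3/8) ← scaled code falls here ✓
  b: [3/8, 1/2) 
  d: [1/2, 1/1) 

Answer: e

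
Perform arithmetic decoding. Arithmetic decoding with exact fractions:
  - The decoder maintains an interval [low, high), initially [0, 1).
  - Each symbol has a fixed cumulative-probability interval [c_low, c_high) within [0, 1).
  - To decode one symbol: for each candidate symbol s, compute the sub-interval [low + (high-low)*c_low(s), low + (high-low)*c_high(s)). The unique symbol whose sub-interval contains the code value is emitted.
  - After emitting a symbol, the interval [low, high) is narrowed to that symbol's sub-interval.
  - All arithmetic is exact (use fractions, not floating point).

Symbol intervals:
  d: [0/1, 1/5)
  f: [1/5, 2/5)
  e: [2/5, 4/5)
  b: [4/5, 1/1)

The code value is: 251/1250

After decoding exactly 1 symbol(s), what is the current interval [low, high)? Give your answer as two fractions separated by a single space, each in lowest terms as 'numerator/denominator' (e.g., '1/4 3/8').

Answer: 1/5 2/5

Derivation:
Step 1: interval [0/1, 1/1), width = 1/1 - 0/1 = 1/1
  'd': [0/1 + 1/1*0/1, 0/1 + 1/1*1/5) = [0/1, 1/5)
  'f': [0/1 + 1/1*1/5, 0/1 + 1/1*2/5) = [1/5, 2/5) <- contains code 251/1250
  'e': [0/1 + 1/1*2/5, 0/1 + 1/1*4/5) = [2/5, 4/5)
  'b': [0/1 + 1/1*4/5, 0/1 + 1/1*1/1) = [4/5, 1/1)
  emit 'f', narrow to [1/5, 2/5)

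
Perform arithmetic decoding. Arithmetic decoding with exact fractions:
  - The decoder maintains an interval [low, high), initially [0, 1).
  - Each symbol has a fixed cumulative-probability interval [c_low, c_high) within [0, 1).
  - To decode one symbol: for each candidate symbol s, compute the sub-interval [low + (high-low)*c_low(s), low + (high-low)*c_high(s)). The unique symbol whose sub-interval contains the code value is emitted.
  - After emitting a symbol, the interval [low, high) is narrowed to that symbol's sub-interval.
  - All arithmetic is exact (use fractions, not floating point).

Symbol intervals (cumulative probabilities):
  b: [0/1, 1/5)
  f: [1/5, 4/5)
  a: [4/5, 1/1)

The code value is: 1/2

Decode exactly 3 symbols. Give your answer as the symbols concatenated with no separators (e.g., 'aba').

Answer: fff

Derivation:
Step 1: interval [0/1, 1/1), width = 1/1 - 0/1 = 1/1
  'b': [0/1 + 1/1*0/1, 0/1 + 1/1*1/5) = [0/1, 1/5)
  'f': [0/1 + 1/1*1/5, 0/1 + 1/1*4/5) = [1/5, 4/5) <- contains code 1/2
  'a': [0/1 + 1/1*4/5, 0/1 + 1/1*1/1) = [4/5, 1/1)
  emit 'f', narrow to [1/5, 4/5)
Step 2: interval [1/5, 4/5), width = 4/5 - 1/5 = 3/5
  'b': [1/5 + 3/5*0/1, 1/5 + 3/5*1/5) = [1/5, 8/25)
  'f': [1/5 + 3/5*1/5, 1/5 + 3/5*4/5) = [8/25, 17/25) <- contains code 1/2
  'a': [1/5 + 3/5*4/5, 1/5 + 3/5*1/1) = [17/25, 4/5)
  emit 'f', narrow to [8/25, 17/25)
Step 3: interval [8/25, 17/25), width = 17/25 - 8/25 = 9/25
  'b': [8/25 + 9/25*0/1, 8/25 + 9/25*1/5) = [8/25, 49/125)
  'f': [8/25 + 9/25*1/5, 8/25 + 9/25*4/5) = [49/125, 76/125) <- contains code 1/2
  'a': [8/25 + 9/25*4/5, 8/25 + 9/25*1/1) = [76/125, 17/25)
  emit 'f', narrow to [49/125, 76/125)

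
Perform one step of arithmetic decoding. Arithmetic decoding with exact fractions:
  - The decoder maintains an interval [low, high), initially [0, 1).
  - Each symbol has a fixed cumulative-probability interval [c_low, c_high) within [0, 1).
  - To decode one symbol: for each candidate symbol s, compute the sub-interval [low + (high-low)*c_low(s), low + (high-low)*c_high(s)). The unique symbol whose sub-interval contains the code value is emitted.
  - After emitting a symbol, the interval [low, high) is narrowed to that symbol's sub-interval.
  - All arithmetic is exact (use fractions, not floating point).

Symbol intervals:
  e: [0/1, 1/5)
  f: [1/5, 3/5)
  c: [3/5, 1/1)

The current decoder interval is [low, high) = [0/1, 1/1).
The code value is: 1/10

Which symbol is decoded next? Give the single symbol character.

Interval width = high − low = 1/1 − 0/1 = 1/1
Scaled code = (code − low) / width = (1/10 − 0/1) / 1/1 = 1/10
  e: [0/1, 1/5) ← scaled code falls here ✓
  f: [1/5, 3/5) 
  c: [3/5, 1/1) 

Answer: e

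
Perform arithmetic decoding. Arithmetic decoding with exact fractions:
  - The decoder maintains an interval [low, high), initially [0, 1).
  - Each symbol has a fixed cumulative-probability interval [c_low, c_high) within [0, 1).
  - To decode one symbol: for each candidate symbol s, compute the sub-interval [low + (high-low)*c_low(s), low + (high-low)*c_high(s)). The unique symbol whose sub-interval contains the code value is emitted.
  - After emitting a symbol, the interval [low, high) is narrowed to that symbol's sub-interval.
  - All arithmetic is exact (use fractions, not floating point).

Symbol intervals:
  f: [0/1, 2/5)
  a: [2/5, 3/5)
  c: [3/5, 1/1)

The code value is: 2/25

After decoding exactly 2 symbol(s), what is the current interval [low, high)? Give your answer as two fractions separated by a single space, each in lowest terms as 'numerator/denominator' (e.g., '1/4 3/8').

Step 1: interval [0/1, 1/1), width = 1/1 - 0/1 = 1/1
  'f': [0/1 + 1/1*0/1, 0/1 + 1/1*2/5) = [0/1, 2/5) <- contains code 2/25
  'a': [0/1 + 1/1*2/5, 0/1 + 1/1*3/5) = [2/5, 3/5)
  'c': [0/1 + 1/1*3/5, 0/1 + 1/1*1/1) = [3/5, 1/1)
  emit 'f', narrow to [0/1, 2/5)
Step 2: interval [0/1, 2/5), width = 2/5 - 0/1 = 2/5
  'f': [0/1 + 2/5*0/1, 0/1 + 2/5*2/5) = [0/1, 4/25) <- contains code 2/25
  'a': [0/1 + 2/5*2/5, 0/1 + 2/5*3/5) = [4/25, 6/25)
  'c': [0/1 + 2/5*3/5, 0/1 + 2/5*1/1) = [6/25, 2/5)
  emit 'f', narrow to [0/1, 4/25)

Answer: 0/1 4/25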